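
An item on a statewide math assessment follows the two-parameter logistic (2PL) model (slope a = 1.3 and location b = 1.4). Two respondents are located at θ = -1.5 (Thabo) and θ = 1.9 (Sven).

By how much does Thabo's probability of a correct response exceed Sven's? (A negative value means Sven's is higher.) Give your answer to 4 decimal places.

P(θ) = 1 / (1 + exp(−a(θ − b)))
P(Thabo) = 0.0225  [exponent -3.7700]
P(Sven) = 0.6570  [exponent 0.6500]
Difference = 0.0225 − 0.6570 = -0.6345

-0.6345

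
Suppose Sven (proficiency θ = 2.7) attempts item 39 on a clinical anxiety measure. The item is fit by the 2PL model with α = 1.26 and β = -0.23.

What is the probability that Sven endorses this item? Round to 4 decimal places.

P(θ) = 1 / (1 + exp(−α(θ − β)))
Exponent: 1.26 × (2.7 − (-0.23)) = 3.6918
1/(1 + e^{-3.6918}) = 0.9757

0.9757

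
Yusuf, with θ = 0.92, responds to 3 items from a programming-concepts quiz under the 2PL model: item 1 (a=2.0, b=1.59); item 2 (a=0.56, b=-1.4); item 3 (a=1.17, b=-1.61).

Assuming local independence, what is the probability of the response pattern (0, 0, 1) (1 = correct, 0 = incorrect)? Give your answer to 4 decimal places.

P(θ) = 1 / (1 + exp(−a(θ − b)))
P_1 = 1/(1+e^{1.3400}) = 0.2075
P_2 = 1/(1+e^{-1.2992}) = 0.7857
P_3 = 1/(1+e^{-2.9601}) = 0.9507
L = (1−P_1) × (1−P_2) × P_3 = 0.7925 × 0.2143 × 0.9507 = 0.16146

0.1615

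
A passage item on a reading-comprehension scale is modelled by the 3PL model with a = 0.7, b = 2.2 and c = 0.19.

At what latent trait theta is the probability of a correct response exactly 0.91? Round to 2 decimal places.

5.17

P(theta) = c + (1 − c) · 1 / (1 + exp(−a(theta − b)))
Remove guessing floor: (0.91 − 0.19)/(1 − 0.19) = 0.8889
logit = ln(0.8889/0.1111) = 2.0794
theta = b + logit/(a) = 2.2 + 2.0794/0.7000 = 5.1706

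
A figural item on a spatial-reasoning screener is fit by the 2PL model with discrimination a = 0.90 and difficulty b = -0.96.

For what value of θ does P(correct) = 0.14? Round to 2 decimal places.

-2.98

P(θ) = 1 / (1 + exp(−a(θ − b)))
logit = ln(0.1400/0.8600) = -1.8153
θ = b + logit/(a) = -0.96 + (-1.8153)/0.9000 = -2.9770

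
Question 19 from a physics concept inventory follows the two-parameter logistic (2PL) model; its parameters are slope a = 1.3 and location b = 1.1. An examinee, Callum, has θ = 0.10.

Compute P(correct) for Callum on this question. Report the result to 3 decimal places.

0.214

P(θ) = 1 / (1 + exp(−a(θ − b)))
Exponent: 1.3 × (0.10 − 1.1) = -1.3000
1/(1 + e^{1.3000}) = 0.2142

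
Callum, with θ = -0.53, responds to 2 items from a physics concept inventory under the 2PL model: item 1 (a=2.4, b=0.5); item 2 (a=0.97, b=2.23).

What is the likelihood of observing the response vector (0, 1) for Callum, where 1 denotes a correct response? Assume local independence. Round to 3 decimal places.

0.059

P(θ) = 1 / (1 + exp(−a(θ − b)))
P_1 = 1/(1+e^{2.4720}) = 0.0778
P_2 = 1/(1+e^{2.6772}) = 0.0643
L = (1−P_1) × P_2 = 0.9222 × 0.0643 = 0.05932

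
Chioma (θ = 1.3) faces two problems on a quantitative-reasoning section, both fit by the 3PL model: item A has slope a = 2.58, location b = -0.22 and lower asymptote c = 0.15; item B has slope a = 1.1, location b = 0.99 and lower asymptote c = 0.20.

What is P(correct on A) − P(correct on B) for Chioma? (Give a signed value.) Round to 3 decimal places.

P(θ) = c + (1 − c) · 1 / (1 + exp(−a(θ − b)))
P_A = 0.9835
P_B = 0.6675
P_A − P_B = 0.3159

0.316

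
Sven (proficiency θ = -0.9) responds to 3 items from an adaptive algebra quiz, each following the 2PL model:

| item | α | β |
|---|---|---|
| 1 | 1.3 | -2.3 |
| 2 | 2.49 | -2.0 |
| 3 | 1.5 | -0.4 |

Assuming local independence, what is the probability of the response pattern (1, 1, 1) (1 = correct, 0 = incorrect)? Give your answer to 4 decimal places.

0.2593

P(θ) = 1 / (1 + exp(−α(θ − β)))
P_1 = 1/(1+e^{-1.8200}) = 0.8606
P_2 = 1/(1+e^{-2.7390}) = 0.9393
P_3 = 1/(1+e^{0.7500}) = 0.3208
L = P_1 × P_2 × P_3 = 0.8606 × 0.9393 × 0.3208 = 0.25933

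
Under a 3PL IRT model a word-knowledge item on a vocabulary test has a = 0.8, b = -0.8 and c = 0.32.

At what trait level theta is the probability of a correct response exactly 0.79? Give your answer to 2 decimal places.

0.21

P(theta) = c + (1 − c) · 1 / (1 + exp(−a(theta − b)))
Remove guessing floor: (0.79 − 0.32)/(1 − 0.32) = 0.6912
logit = ln(0.6912/0.3088) = 0.8056
theta = b + logit/(a) = -0.8 + 0.8056/0.8000 = 0.2070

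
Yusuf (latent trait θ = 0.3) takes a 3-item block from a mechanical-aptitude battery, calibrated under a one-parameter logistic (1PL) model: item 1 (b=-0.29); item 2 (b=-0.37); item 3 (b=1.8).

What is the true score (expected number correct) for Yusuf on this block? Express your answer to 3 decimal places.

P(θ) = 1 / (1 + exp(−(θ − b)))
P_1 = 1/(1+e^{-0.5900}) = 0.6434
P_2 = 1/(1+e^{-0.6700}) = 0.6615
P_3 = 1/(1+e^{1.5000}) = 0.1824
E[score] = 0.6434 + 0.6615 + 0.1824 = 1.4873

1.487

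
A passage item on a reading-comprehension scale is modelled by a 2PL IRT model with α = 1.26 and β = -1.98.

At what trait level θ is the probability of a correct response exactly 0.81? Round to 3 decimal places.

P(θ) = 1 / (1 + exp(−α(θ − β)))
logit = ln(0.8100/0.1900) = 1.4500
θ = β + logit/(α) = -1.98 + 1.4500/1.2600 = -0.8292

-0.829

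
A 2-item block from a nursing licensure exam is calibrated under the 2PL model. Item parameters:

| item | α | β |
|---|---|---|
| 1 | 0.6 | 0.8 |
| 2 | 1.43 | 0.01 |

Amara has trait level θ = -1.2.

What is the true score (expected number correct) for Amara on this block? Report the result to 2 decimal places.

P(θ) = 1 / (1 + exp(−α(θ − β)))
P_1 = 1/(1+e^{1.2000}) = 0.2315
P_2 = 1/(1+e^{1.7303}) = 0.1505
E[score] = 0.2315 + 0.1505 = 0.3820

0.38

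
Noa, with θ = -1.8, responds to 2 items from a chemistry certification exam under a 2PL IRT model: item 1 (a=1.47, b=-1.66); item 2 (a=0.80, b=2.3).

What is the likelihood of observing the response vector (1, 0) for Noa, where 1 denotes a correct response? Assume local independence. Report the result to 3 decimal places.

P(θ) = 1 / (1 + exp(−a(θ − b)))
P_1 = 1/(1+e^{0.2058}) = 0.4487
P_2 = 1/(1+e^{3.2800}) = 0.0363
L = P_1 × (1−P_2) = 0.4487 × 0.9637 = 0.43246

0.432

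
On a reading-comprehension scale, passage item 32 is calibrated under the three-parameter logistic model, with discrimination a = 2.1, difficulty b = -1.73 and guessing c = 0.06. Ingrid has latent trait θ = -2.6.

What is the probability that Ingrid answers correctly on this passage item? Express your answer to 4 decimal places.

P(θ) = c + (1 − c) · 1 / (1 + exp(−a(θ − b)))
Exponent: 2.1 × (-2.6 − (-1.73)) = -1.8270
1/(1 + e^{1.8270}) = 0.1386
P = 0.06 + 0.94 × 0.1386 = 0.1903

0.1903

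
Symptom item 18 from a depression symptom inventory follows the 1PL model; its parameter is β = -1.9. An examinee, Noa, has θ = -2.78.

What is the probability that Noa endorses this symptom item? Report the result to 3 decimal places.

P(θ) = 1 / (1 + exp(−(θ − β)))
Exponent: (-2.78 − (-1.9)) = -0.8800
1/(1 + e^{0.8800}) = 0.2932
P = 0.2932

0.293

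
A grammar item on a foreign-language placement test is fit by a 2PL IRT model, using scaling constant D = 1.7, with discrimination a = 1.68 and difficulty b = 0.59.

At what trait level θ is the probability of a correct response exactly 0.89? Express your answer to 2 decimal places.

P(θ) = 1 / (1 + exp(−D·a(θ − b)))
logit = ln(0.8900/0.1100) = 2.0907
θ = b + logit/(1.7·a) = 0.59 + 2.0907/2.8560 = 1.3221

1.32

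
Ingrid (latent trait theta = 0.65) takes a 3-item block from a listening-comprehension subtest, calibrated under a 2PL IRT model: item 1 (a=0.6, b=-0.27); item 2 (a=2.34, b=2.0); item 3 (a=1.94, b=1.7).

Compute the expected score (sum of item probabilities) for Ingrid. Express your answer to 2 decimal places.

P(theta) = 1 / (1 + exp(−a(theta − b)))
P_1 = 1/(1+e^{-0.5520}) = 0.6346
P_2 = 1/(1+e^{3.1590}) = 0.0407
P_3 = 1/(1+e^{2.0370}) = 0.1154
E[score] = 0.6346 + 0.0407 + 0.1154 = 0.7907

0.79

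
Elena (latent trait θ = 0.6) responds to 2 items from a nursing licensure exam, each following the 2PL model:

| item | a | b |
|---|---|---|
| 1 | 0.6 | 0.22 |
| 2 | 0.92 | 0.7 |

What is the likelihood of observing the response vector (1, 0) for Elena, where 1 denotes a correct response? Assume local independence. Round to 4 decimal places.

0.2912

P(θ) = 1 / (1 + exp(−a(θ − b)))
P_1 = 1/(1+e^{-0.2280}) = 0.5568
P_2 = 1/(1+e^{0.0920}) = 0.4770
L = P_1 × (1−P_2) = 0.5568 × 0.5230 = 0.29117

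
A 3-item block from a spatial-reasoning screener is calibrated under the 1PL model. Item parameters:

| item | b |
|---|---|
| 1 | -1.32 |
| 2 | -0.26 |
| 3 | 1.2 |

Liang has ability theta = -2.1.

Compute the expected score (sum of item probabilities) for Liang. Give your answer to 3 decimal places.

0.487

P(theta) = 1 / (1 + exp(−(theta − b)))
P_1 = 1/(1+e^{0.7800}) = 0.3143
P_2 = 1/(1+e^{1.8400}) = 0.1371
P_3 = 1/(1+e^{3.3000}) = 0.0356
E[score] = 0.3143 + 0.1371 + 0.0356 = 0.4869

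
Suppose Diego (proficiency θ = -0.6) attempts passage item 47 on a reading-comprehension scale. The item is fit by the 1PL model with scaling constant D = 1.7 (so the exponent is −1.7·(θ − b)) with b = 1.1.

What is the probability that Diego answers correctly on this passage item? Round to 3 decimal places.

0.053

P(θ) = 1 / (1 + exp(−D·(θ − b)))
Exponent: 1.7 × (-0.6 − 1.1) = -2.8900
1/(1 + e^{2.8900}) = 0.0527
P = 0.0527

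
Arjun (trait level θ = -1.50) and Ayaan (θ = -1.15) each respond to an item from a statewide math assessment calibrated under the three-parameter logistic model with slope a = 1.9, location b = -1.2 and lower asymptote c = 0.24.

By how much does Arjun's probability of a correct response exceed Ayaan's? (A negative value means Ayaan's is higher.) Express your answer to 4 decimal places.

P(θ) = c + (1 − c) · 1 / (1 + exp(−a(θ − b)))
P(Arjun) = 0.5145  [exponent -0.5700]
P(Ayaan) = 0.6380  [exponent 0.0950]
Difference = 0.5145 − 0.6380 = -0.1235

-0.1235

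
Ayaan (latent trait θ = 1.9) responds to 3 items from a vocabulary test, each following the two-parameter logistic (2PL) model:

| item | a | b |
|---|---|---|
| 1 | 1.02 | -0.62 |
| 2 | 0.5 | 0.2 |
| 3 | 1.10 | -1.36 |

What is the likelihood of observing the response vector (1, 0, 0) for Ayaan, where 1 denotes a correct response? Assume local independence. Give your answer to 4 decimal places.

P(θ) = 1 / (1 + exp(−a(θ − b)))
P_1 = 1/(1+e^{-2.5704}) = 0.9289
P_2 = 1/(1+e^{-0.8500}) = 0.7006
P_3 = 1/(1+e^{-3.5860}) = 0.9730
L = P_1 × (1−P_2) × (1−P_3) = 0.9289 × 0.2994 × 0.0270 = 0.00750

0.0075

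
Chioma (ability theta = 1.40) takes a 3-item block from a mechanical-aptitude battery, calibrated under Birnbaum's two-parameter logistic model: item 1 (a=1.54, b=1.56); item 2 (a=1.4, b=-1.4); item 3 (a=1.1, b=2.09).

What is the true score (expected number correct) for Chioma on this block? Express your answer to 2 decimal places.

P(theta) = 1 / (1 + exp(−a(theta − b)))
P_1 = 1/(1+e^{0.2464}) = 0.4387
P_2 = 1/(1+e^{-3.9200}) = 0.9805
P_3 = 1/(1+e^{0.7590}) = 0.3189
E[score] = 0.4387 + 0.9805 + 0.3189 = 1.7381

1.74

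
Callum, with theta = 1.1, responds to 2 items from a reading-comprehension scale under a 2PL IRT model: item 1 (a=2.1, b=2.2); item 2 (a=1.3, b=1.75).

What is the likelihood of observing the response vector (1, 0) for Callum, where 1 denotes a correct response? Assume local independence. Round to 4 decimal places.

0.0632

P(theta) = 1 / (1 + exp(−a(theta − b)))
P_1 = 1/(1+e^{2.3100}) = 0.0903
P_2 = 1/(1+e^{0.8450}) = 0.3005
L = P_1 × (1−P_2) = 0.0903 × 0.6995 = 0.06317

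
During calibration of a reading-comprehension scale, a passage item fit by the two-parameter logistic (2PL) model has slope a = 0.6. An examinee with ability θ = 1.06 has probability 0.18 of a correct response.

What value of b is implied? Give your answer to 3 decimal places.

P(θ) = 1 / (1 + exp(−a(θ − b)))
logit(0.18) = ln(0.18/0.82) = -1.5163
b = θ − logit/(a) = 1.06 − (-1.5163)/0.6000 = 3.5872

3.587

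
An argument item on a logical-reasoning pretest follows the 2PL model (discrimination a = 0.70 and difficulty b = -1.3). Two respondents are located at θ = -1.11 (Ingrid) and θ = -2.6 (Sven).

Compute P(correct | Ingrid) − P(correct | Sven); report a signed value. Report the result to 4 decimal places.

0.2462

P(θ) = 1 / (1 + exp(−a(θ − b)))
P(Ingrid) = 0.5332  [exponent 0.1330]
P(Sven) = 0.2870  [exponent -0.9100]
Difference = 0.5332 − 0.2870 = 0.2462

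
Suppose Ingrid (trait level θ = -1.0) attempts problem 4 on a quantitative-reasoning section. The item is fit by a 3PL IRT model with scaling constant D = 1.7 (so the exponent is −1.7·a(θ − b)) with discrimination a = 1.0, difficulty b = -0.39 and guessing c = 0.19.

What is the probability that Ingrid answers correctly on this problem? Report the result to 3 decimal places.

P(θ) = c + (1 − c) · 1 / (1 + exp(−D·a(θ − b)))
Exponent: 1.7 × 1.0 × (-1.0 − (-0.39)) = -1.0370
1/(1 + e^{1.0370}) = 0.2617
P = 0.19 + 0.81 × 0.2617 = 0.4020

0.402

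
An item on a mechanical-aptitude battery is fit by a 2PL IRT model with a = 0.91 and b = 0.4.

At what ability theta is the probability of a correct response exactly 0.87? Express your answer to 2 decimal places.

P(theta) = 1 / (1 + exp(−a(theta − b)))
logit = ln(0.8700/0.1300) = 1.9010
theta = b + logit/(a) = 0.4 + 1.9010/0.9100 = 2.4890

2.49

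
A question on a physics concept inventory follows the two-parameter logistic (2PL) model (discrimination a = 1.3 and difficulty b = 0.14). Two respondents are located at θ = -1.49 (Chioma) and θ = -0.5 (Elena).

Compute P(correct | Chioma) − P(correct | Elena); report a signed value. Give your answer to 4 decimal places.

P(θ) = 1 / (1 + exp(−a(θ − b)))
P(Chioma) = 0.1073  [exponent -2.1190]
P(Elena) = 0.3032  [exponent -0.8320]
Difference = 0.1073 − 0.3032 = -0.1960

-0.1960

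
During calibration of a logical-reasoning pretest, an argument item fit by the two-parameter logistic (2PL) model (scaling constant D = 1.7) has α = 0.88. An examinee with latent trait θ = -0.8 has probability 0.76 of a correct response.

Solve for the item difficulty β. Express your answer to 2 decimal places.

P(θ) = 1 / (1 + exp(−D·α(θ − β)))
logit(0.76) = ln(0.76/0.24) = 1.1527
β = θ − logit/(1.7·α) = -0.8 − 1.1527/1.4960 = -1.5705

-1.57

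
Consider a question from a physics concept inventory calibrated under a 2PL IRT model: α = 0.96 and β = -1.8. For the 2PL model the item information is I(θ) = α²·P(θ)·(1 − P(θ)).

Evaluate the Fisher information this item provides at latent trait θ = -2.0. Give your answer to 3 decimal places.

0.228

P = 1/(1+e^{0.1920}) = 0.4521
P(1−P) = 0.4521 × 0.5479 = 0.2477
I = α² × P(1−P) = 0.96² × 0.2477 = 0.22829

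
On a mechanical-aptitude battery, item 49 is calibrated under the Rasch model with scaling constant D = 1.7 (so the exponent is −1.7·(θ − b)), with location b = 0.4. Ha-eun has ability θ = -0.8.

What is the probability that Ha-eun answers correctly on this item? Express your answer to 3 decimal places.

0.115

P(θ) = 1 / (1 + exp(−D·(θ − b)))
Exponent: 1.7 × (-0.8 − 0.4) = -2.0400
1/(1 + e^{2.0400}) = 0.1151
P = 0.1151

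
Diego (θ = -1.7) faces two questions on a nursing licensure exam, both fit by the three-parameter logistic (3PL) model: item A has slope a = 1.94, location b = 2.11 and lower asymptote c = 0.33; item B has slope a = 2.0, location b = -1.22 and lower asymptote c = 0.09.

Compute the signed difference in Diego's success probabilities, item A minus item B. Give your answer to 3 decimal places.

P(θ) = c + (1 − c) · 1 / (1 + exp(−a(θ − b)))
P_A = 0.3304
P_B = 0.3420
P_A − P_B = -0.0115

-0.012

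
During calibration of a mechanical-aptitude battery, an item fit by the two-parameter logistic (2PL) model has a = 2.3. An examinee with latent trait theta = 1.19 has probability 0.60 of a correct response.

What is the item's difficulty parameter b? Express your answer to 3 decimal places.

1.014

P(theta) = 1 / (1 + exp(−a(theta − b)))
logit(0.60) = ln(0.60/0.40) = 0.4055
b = theta − logit/(a) = 1.19 − 0.4055/2.3000 = 1.0137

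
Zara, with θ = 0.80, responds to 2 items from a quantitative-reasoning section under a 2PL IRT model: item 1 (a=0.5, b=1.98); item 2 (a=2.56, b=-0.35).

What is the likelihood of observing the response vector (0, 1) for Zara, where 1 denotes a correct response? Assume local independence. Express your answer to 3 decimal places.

0.611

P(θ) = 1 / (1 + exp(−a(θ − b)))
P_1 = 1/(1+e^{0.5900}) = 0.3566
P_2 = 1/(1+e^{-2.9440}) = 0.9500
L = (1−P_1) × P_2 = 0.6434 × 0.9500 = 0.61118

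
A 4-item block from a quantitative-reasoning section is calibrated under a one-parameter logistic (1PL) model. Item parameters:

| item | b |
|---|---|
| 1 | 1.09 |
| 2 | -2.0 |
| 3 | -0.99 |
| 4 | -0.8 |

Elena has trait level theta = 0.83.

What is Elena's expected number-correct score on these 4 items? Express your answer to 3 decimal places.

P(theta) = 1 / (1 + exp(−(theta − b)))
P_1 = 1/(1+e^{0.2600}) = 0.4354
P_2 = 1/(1+e^{-2.8300}) = 0.9443
P_3 = 1/(1+e^{-1.8200}) = 0.8606
P_4 = 1/(1+e^{-1.6300}) = 0.8362
E[score] = 0.4354 + 0.9443 + 0.8606 + 0.8362 = 3.0764

3.076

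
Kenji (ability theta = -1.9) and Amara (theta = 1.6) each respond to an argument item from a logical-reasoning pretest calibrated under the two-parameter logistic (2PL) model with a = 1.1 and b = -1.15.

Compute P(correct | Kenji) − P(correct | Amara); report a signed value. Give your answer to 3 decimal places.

P(theta) = 1 / (1 + exp(−a(theta − b)))
P(Kenji) = 0.3047  [exponent -0.8250]
P(Amara) = 0.9537  [exponent 3.0250]
Difference = 0.3047 − 0.9537 = -0.6490

-0.649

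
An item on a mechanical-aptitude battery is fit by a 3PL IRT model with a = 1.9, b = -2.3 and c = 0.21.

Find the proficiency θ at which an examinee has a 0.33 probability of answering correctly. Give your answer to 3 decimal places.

-3.205

P(θ) = c + (1 − c) · 1 / (1 + exp(−a(θ − b)))
Remove guessing floor: (0.33 − 0.21)/(1 − 0.21) = 0.1519
logit = ln(0.1519/0.8481) = -1.7198
θ = b + logit/(a) = -2.3 + (-1.7198)/1.9000 = -3.2052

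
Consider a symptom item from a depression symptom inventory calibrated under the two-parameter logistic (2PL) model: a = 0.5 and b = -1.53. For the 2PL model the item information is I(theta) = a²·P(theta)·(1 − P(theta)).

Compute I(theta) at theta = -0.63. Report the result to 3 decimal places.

0.059

P = 1/(1+e^{-0.4500}) = 0.6106
P(1−P) = 0.6106 × 0.3894 = 0.2378
I = a² × P(1−P) = 0.5² × 0.2378 = 0.05944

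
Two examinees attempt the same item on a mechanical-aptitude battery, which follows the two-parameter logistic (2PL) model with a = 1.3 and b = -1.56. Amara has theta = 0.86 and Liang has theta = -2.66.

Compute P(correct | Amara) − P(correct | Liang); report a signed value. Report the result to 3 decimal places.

0.766

P(theta) = 1 / (1 + exp(−a(theta − b)))
P(Amara) = 0.9588  [exponent 3.1460]
P(Liang) = 0.1931  [exponent -1.4300]
Difference = 0.9588 − 0.1931 = 0.7657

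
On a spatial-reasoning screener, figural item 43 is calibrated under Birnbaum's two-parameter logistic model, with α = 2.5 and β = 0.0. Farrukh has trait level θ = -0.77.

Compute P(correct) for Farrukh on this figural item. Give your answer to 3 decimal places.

P(θ) = 1 / (1 + exp(−α(θ − β)))
Exponent: 2.5 × (-0.77 − 0.0) = -1.9250
1/(1 + e^{1.9250}) = 0.1273

0.127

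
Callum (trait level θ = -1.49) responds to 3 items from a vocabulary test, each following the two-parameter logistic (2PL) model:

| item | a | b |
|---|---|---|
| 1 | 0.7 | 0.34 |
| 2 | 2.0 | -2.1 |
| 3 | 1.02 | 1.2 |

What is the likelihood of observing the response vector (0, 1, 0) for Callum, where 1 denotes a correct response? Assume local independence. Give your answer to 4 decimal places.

0.5677

P(θ) = 1 / (1 + exp(−a(θ − b)))
P_1 = 1/(1+e^{1.2810}) = 0.2174
P_2 = 1/(1+e^{-1.2200}) = 0.7721
P_3 = 1/(1+e^{2.7438}) = 0.0604
L = (1−P_1) × P_2 × (1−P_3) = 0.7826 × 0.7721 × 0.9396 = 0.56771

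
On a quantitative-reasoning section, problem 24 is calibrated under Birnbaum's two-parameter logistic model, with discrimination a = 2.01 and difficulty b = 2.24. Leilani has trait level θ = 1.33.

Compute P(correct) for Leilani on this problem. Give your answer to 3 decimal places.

0.138

P(θ) = 1 / (1 + exp(−a(θ − b)))
Exponent: 2.01 × (1.33 − 2.24) = -1.8291
1/(1 + e^{1.8291}) = 0.1383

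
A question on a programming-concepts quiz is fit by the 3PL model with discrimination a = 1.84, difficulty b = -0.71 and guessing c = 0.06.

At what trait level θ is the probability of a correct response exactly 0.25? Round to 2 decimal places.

P(θ) = c + (1 − c) · 1 / (1 + exp(−a(θ − b)))
Remove guessing floor: (0.25 − 0.06)/(1 − 0.06) = 0.2021
logit = ln(0.2021/0.7979) = -1.3730
θ = b + logit/(a) = -0.71 + (-1.3730)/1.8400 = -1.4562

-1.46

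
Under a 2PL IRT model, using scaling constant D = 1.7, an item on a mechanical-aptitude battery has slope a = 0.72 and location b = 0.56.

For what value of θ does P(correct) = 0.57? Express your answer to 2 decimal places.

0.79

P(θ) = 1 / (1 + exp(−D·a(θ − b)))
logit = ln(0.5700/0.4300) = 0.2819
θ = b + logit/(1.7·a) = 0.56 + 0.2819/1.2240 = 0.7903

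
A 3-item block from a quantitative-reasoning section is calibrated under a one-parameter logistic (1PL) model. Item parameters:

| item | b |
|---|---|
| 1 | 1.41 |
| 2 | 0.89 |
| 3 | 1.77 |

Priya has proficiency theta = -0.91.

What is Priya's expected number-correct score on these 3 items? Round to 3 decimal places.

0.295

P(theta) = 1 / (1 + exp(−(theta − b)))
P_1 = 1/(1+e^{2.3200}) = 0.0895
P_2 = 1/(1+e^{1.8000}) = 0.1419
P_3 = 1/(1+e^{2.6800}) = 0.0642
E[score] = 0.0895 + 0.1419 + 0.0642 = 0.2955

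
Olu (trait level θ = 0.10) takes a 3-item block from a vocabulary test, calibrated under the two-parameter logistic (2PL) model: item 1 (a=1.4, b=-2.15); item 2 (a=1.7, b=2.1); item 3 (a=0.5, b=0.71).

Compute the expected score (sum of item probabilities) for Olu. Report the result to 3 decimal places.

1.416

P(θ) = 1 / (1 + exp(−a(θ − b)))
P_1 = 1/(1+e^{-3.1500}) = 0.9589
P_2 = 1/(1+e^{3.4000}) = 0.0323
P_3 = 1/(1+e^{0.3050}) = 0.4243
E[score] = 0.9589 + 0.0323 + 0.4243 = 1.4155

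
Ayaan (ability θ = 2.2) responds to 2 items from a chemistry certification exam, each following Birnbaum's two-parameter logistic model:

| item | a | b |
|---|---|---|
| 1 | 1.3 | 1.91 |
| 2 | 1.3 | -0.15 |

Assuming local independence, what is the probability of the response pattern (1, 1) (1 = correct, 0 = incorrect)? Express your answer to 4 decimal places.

0.5665

P(θ) = 1 / (1 + exp(−a(θ − b)))
P_1 = 1/(1+e^{-0.3770}) = 0.5931
P_2 = 1/(1+e^{-3.0550}) = 0.9550
L = P_1 × P_2 = 0.5931 × 0.9550 = 0.56646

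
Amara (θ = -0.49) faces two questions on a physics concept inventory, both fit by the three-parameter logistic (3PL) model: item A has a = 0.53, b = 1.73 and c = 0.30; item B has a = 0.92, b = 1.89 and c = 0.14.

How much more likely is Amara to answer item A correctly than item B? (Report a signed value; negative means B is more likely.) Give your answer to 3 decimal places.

P(θ) = c + (1 − c) · 1 / (1 + exp(−a(θ − b)))
P_A = 0.4650
P_B = 0.2266
P_A − P_B = 0.2384

0.238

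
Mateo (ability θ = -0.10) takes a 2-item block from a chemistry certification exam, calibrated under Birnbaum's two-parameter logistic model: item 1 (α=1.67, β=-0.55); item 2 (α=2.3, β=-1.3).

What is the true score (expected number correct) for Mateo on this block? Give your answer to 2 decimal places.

1.62

P(θ) = 1 / (1 + exp(−α(θ − β)))
P_1 = 1/(1+e^{-0.7515}) = 0.6795
P_2 = 1/(1+e^{-2.7600}) = 0.9405
E[score] = 0.6795 + 0.9405 = 1.6200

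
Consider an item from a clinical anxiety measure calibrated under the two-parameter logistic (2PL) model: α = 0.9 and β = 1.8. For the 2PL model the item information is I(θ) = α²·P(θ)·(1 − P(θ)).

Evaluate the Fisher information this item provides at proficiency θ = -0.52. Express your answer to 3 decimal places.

P = 1/(1+e^{2.0880}) = 0.1103
P(1−P) = 0.1103 × 0.8897 = 0.0981
I = α² × P(1−P) = 0.9² × 0.0981 = 0.07947

0.079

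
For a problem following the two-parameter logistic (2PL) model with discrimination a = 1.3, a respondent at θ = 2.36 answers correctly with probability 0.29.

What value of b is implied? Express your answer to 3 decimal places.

3.049

P(θ) = 1 / (1 + exp(−a(θ − b)))
logit(0.29) = ln(0.29/0.71) = -0.8954
b = θ − logit/(a) = 2.36 − (-0.8954)/1.3000 = 3.0488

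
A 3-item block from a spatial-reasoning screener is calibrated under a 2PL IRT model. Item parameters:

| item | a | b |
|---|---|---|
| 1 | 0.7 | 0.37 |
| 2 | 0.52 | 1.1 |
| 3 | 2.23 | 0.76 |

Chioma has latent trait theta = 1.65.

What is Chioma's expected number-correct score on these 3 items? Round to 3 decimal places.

2.160

P(theta) = 1 / (1 + exp(−a(theta − b)))
P_1 = 1/(1+e^{-0.8960}) = 0.7101
P_2 = 1/(1+e^{-0.2860}) = 0.5710
P_3 = 1/(1+e^{-1.9847}) = 0.8792
E[score] = 0.7101 + 0.5710 + 0.8792 = 2.1603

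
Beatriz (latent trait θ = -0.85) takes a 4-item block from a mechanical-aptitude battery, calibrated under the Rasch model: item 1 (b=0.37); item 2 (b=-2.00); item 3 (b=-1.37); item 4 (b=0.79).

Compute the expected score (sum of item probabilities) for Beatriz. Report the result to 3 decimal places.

P(θ) = 1 / (1 + exp(−(θ − b)))
P_1 = 1/(1+e^{1.2200}) = 0.2279
P_2 = 1/(1+e^{-1.1500}) = 0.7595
P_3 = 1/(1+e^{-0.5200}) = 0.6271
P_4 = 1/(1+e^{1.6400}) = 0.1625
E[score] = 0.2279 + 0.7595 + 0.6271 + 0.1625 = 1.7771

1.777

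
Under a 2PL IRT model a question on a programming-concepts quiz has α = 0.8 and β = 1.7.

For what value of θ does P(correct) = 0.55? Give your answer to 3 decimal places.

1.951

P(θ) = 1 / (1 + exp(−α(θ − β)))
logit = ln(0.5500/0.4500) = 0.2007
θ = β + logit/(α) = 1.7 + 0.2007/0.8000 = 1.9508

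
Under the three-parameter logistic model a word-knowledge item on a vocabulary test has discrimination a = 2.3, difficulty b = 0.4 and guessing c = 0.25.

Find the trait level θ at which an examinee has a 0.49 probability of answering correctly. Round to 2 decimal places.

0.07

P(θ) = c + (1 − c) · 1 / (1 + exp(−a(θ − b)))
Remove guessing floor: (0.49 − 0.25)/(1 − 0.25) = 0.3200
logit = ln(0.3200/0.6800) = -0.7538
θ = b + logit/(a) = 0.4 + (-0.7538)/2.3000 = 0.0723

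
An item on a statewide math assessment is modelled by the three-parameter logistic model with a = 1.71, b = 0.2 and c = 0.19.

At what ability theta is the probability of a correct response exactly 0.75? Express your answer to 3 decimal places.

P(theta) = c + (1 − c) · 1 / (1 + exp(−a(theta − b)))
Remove guessing floor: (0.75 − 0.19)/(1 − 0.19) = 0.6914
logit = ln(0.6914/0.3086) = 0.8065
theta = b + logit/(a) = 0.2 + 0.8065/1.7100 = 0.6716

0.672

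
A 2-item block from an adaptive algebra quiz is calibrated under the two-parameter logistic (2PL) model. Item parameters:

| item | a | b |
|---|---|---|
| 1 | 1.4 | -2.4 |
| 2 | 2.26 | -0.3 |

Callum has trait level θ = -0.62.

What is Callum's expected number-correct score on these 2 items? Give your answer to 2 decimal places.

P(θ) = 1 / (1 + exp(−a(θ − b)))
P_1 = 1/(1+e^{-2.4920}) = 0.9236
P_2 = 1/(1+e^{0.7232}) = 0.3267
E[score] = 0.9236 + 0.3267 = 1.2503

1.25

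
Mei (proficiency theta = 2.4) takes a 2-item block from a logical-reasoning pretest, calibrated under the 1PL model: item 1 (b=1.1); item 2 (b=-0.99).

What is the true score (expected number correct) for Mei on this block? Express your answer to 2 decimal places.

P(theta) = 1 / (1 + exp(−(theta − b)))
P_1 = 1/(1+e^{-1.3000}) = 0.7858
P_2 = 1/(1+e^{-3.3900}) = 0.9674
E[score] = 0.7858 + 0.9674 = 1.7532

1.75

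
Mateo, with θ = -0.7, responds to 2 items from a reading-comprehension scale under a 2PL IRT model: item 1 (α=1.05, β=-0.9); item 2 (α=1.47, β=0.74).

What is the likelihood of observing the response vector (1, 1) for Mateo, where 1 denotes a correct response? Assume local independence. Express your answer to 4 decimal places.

P(θ) = 1 / (1 + exp(−α(θ − β)))
P_1 = 1/(1+e^{-0.2100}) = 0.5523
P_2 = 1/(1+e^{2.1168}) = 0.1075
L = P_1 × P_2 = 0.5523 × 0.1075 = 0.05936

0.0594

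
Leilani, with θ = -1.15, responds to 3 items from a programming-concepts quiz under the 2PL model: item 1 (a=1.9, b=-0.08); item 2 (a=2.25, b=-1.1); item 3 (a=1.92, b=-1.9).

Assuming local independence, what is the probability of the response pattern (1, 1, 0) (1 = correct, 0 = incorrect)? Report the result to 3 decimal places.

P(θ) = 1 / (1 + exp(−a(θ − b)))
P_1 = 1/(1+e^{2.0330}) = 0.1158
P_2 = 1/(1+e^{0.1125}) = 0.4719
P_3 = 1/(1+e^{-1.4400}) = 0.8085
L = P_1 × P_2 × (1−P_3) = 0.1158 × 0.4719 × 0.1915 = 0.01047

0.010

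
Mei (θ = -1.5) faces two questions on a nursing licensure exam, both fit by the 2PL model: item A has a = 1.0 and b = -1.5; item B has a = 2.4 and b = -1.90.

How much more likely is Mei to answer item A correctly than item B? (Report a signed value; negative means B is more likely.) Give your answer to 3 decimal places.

-0.223

P(θ) = 1 / (1 + exp(−a(θ − b)))
P_A = 0.5000
P_B = 0.7231
P_A − P_B = -0.2231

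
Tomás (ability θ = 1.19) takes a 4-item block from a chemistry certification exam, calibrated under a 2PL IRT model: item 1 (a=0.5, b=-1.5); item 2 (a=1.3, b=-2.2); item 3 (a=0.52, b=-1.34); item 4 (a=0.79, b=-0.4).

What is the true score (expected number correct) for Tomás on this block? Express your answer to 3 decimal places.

3.348

P(θ) = 1 / (1 + exp(−a(θ − b)))
P_1 = 1/(1+e^{-1.3450}) = 0.7933
P_2 = 1/(1+e^{-4.4070}) = 0.9880
P_3 = 1/(1+e^{-1.3156}) = 0.7884
P_4 = 1/(1+e^{-1.2561}) = 0.7784
E[score] = 0.7933 + 0.9880 + 0.7884 + 0.7784 = 3.3481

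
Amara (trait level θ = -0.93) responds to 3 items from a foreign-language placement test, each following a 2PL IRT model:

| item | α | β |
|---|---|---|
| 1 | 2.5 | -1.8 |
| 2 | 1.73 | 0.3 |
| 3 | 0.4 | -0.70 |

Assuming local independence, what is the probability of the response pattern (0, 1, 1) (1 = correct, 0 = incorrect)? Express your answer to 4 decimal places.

P(θ) = 1 / (1 + exp(−α(θ − β)))
P_1 = 1/(1+e^{-2.1750}) = 0.8980
P_2 = 1/(1+e^{2.1279}) = 0.1064
P_3 = 1/(1+e^{0.0920}) = 0.4770
L = (1−P_1) × P_2 × P_3 = 0.1020 × 0.1064 × 0.4770 = 0.00518

0.0052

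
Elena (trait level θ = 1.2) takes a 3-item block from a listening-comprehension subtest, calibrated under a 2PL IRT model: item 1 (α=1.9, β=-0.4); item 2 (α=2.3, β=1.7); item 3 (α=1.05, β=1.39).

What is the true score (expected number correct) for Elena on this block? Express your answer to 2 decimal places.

P(θ) = 1 / (1 + exp(−α(θ − β)))
P_1 = 1/(1+e^{-3.0400}) = 0.9543
P_2 = 1/(1+e^{1.1500}) = 0.2405
P_3 = 1/(1+e^{0.1995}) = 0.4503
E[score] = 0.9543 + 0.2405 + 0.4503 = 1.6451

1.65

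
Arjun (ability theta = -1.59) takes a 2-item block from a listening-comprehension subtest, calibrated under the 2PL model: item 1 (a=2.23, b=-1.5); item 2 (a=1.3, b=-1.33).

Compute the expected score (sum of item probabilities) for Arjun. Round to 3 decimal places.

0.866

P(theta) = 1 / (1 + exp(−a(theta − b)))
P_1 = 1/(1+e^{0.2007}) = 0.4500
P_2 = 1/(1+e^{0.3380}) = 0.4163
E[score] = 0.4500 + 0.4163 = 0.8663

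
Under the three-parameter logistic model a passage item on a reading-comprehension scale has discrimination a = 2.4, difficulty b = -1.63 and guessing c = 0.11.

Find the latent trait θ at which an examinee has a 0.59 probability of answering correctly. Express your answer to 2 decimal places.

P(θ) = c + (1 − c) · 1 / (1 + exp(−a(θ − b)))
Remove guessing floor: (0.59 − 0.11)/(1 − 0.11) = 0.5393
logit = ln(0.5393/0.4607) = 0.1576
θ = b + logit/(a) = -1.63 + 0.1576/2.4000 = -1.5643

-1.56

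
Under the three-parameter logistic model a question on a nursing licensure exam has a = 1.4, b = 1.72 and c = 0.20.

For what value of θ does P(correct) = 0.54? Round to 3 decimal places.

1.504

P(θ) = c + (1 − c) · 1 / (1 + exp(−a(θ − b)))
Remove guessing floor: (0.54 − 0.20)/(1 − 0.20) = 0.4250
logit = ln(0.4250/0.5750) = -0.3023
θ = b + logit/(a) = 1.72 + (-0.3023)/1.4000 = 1.5041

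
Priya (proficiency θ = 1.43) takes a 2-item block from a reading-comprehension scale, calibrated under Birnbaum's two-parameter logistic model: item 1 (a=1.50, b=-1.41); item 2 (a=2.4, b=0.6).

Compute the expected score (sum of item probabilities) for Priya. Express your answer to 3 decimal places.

1.866

P(θ) = 1 / (1 + exp(−a(θ − b)))
P_1 = 1/(1+e^{-4.2600}) = 0.9861
P_2 = 1/(1+e^{-1.9920}) = 0.8800
E[score] = 0.9861 + 0.8800 = 1.8660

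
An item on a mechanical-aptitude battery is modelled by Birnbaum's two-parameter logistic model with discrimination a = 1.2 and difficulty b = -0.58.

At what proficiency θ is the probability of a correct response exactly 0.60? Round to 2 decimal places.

-0.24

P(θ) = 1 / (1 + exp(−a(θ − b)))
logit = ln(0.6000/0.4000) = 0.4055
θ = b + logit/(a) = -0.58 + 0.4055/1.2000 = -0.2421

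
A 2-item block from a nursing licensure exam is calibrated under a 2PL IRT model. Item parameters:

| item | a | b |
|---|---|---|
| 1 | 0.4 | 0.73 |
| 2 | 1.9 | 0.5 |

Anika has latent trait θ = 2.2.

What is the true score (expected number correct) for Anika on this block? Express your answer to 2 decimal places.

P(θ) = 1 / (1 + exp(−a(θ − b)))
P_1 = 1/(1+e^{-0.5880}) = 0.6429
P_2 = 1/(1+e^{-3.2300}) = 0.9619
E[score] = 0.6429 + 0.9619 = 1.6049

1.60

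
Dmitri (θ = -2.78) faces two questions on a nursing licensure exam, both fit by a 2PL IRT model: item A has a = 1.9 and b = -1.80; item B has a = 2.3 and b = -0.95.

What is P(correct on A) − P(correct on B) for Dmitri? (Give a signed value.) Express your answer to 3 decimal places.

0.120

P(θ) = 1 / (1 + exp(−a(θ − b)))
P_A = 0.1345
P_B = 0.0146
P_A − P_B = 0.1198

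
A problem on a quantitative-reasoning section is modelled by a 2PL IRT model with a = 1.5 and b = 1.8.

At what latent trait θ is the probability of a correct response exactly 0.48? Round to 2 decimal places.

P(θ) = 1 / (1 + exp(−a(θ − b)))
logit = ln(0.4800/0.5200) = -0.0800
θ = b + logit/(a) = 1.8 + (-0.0800)/1.5000 = 1.7466

1.75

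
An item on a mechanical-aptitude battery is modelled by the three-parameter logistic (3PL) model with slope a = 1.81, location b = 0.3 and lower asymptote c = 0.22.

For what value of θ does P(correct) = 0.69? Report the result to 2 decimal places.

0.53

P(θ) = c + (1 − c) · 1 / (1 + exp(−a(θ − b)))
Remove guessing floor: (0.69 − 0.22)/(1 − 0.22) = 0.6026
logit = ln(0.6026/0.3974) = 0.4162
θ = b + logit/(a) = 0.3 + 0.4162/1.8100 = 0.5299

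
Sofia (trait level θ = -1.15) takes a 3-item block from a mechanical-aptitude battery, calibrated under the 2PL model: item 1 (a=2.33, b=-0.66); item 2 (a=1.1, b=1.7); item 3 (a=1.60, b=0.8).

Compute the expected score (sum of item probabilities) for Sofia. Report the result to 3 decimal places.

0.326

P(θ) = 1 / (1 + exp(−a(θ − b)))
P_1 = 1/(1+e^{1.1417}) = 0.2420
P_2 = 1/(1+e^{3.1350}) = 0.0417
P_3 = 1/(1+e^{3.1200}) = 0.0423
E[score] = 0.2420 + 0.0417 + 0.0423 = 0.3260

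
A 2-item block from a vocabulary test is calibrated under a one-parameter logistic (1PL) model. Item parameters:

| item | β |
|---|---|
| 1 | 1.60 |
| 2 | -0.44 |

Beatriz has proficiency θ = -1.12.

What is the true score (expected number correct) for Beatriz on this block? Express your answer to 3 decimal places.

0.398

P(θ) = 1 / (1 + exp(−(θ − β)))
P_1 = 1/(1+e^{2.7200}) = 0.0618
P_2 = 1/(1+e^{0.6800}) = 0.3363
E[score] = 0.0618 + 0.3363 = 0.3981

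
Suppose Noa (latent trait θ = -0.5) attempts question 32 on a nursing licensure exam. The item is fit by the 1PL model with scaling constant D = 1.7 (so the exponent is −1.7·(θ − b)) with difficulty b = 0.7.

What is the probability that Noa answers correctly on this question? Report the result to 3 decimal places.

0.115

P(θ) = 1 / (1 + exp(−D·(θ − b)))
Exponent: 1.7 × (-0.5 − 0.7) = -2.0400
1/(1 + e^{2.0400}) = 0.1151
P = 0.1151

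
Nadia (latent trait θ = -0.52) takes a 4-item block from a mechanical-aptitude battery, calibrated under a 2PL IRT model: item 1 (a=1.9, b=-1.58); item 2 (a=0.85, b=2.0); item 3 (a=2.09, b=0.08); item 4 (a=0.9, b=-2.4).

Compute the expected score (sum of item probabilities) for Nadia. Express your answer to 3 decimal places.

P(θ) = 1 / (1 + exp(−a(θ − b)))
P_1 = 1/(1+e^{-2.0140}) = 0.8823
P_2 = 1/(1+e^{2.1420}) = 0.1051
P_3 = 1/(1+e^{1.2540}) = 0.2220
P_4 = 1/(1+e^{-1.6920}) = 0.8445
E[score] = 0.8823 + 0.1051 + 0.2220 + 0.8445 = 2.0538

2.054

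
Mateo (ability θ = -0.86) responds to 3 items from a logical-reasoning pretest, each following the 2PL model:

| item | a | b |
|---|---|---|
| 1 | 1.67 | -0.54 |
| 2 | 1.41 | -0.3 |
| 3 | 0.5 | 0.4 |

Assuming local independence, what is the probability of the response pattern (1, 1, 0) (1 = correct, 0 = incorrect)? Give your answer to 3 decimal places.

P(θ) = 1 / (1 + exp(−a(θ − b)))
P_1 = 1/(1+e^{0.5344}) = 0.3695
P_2 = 1/(1+e^{0.7896}) = 0.3123
P_3 = 1/(1+e^{0.6300}) = 0.3475
L = P_1 × P_2 × (1−P_3) = 0.3695 × 0.3123 × 0.6525 = 0.07528

0.075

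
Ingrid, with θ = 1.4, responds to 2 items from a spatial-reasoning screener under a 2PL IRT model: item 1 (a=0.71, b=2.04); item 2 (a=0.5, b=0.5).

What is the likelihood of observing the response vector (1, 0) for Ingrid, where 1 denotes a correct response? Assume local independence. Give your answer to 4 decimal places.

0.1512

P(θ) = 1 / (1 + exp(−a(θ − b)))
P_1 = 1/(1+e^{0.4544}) = 0.3883
P_2 = 1/(1+e^{-0.4500}) = 0.6106
L = P_1 × (1−P_2) = 0.3883 × 0.3894 = 0.15119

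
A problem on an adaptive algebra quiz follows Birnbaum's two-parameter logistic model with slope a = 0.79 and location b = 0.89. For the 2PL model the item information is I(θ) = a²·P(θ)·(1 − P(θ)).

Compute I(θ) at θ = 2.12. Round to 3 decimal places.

0.124

P = 1/(1+e^{-0.9717}) = 0.7255
P(1−P) = 0.7255 × 0.2745 = 0.1992
I = a² × P(1−P) = 0.79² × 0.1992 = 0.12430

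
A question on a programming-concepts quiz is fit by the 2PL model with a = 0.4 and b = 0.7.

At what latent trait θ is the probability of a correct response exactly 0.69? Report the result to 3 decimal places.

2.700

P(θ) = 1 / (1 + exp(−a(θ − b)))
logit = ln(0.6900/0.3100) = 0.8001
θ = b + logit/(a) = 0.7 + 0.8001/0.4000 = 2.7003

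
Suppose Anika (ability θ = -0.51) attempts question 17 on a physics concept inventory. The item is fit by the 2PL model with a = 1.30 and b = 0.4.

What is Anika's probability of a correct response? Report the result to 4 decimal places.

0.2345

P(θ) = 1 / (1 + exp(−a(θ − b)))
Exponent: 1.30 × (-0.51 − 0.4) = -1.1830
1/(1 + e^{1.1830}) = 0.2345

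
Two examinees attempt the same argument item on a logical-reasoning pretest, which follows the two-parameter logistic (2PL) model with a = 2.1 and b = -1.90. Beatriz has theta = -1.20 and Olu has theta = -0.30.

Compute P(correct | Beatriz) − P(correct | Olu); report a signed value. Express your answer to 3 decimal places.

P(theta) = 1 / (1 + exp(−a(theta − b)))
P(Beatriz) = 0.8131  [exponent 1.4700]
P(Olu) = 0.9664  [exponent 3.3600]
Difference = 0.8131 − 0.9664 = -0.1534

-0.153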